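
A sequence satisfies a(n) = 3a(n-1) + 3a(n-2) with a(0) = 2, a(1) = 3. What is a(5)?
Computing the sequence terms:
2, 3, 15, 54, 207, 783

783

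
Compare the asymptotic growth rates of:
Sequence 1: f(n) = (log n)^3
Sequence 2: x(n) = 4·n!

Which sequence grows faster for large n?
Comparing growth rates:
Growth-rate hierarchy: log n ≺ any polynomial ≺ any exponential cⁿ (c>1) ≺ n! ≺ nⁿ.
factorial dominates polylogarithmic (log n)^3 asymptotically.

x(n) grows faster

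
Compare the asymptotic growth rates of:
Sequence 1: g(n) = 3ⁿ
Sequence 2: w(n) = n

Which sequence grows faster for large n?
Comparing growth rates:
Growth-rate hierarchy: log n ≺ any polynomial ≺ any exponential cⁿ (c>1) ≺ n! ≺ nⁿ.
exponential base 3 dominates polynomial degree 1 asymptotically.

g(n) grows faster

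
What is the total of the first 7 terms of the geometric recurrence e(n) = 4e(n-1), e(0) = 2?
Computing the sequence terms: 2, 8, 32, 128, 512, 2048, 8192
Adding these values together:

10922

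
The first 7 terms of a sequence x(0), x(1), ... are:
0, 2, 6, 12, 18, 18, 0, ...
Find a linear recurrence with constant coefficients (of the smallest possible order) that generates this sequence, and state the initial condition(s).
Look for the lowest-order linear relation among consecutive terms.
Observation: x(n) - 3·x(n-1) - (-3)·x(n-2) = 0 holds for the shown terms, and no order-1 relation x(n) = α·x(n-1) + β fits.
Check at n=3: 3·6 + (-3)·2 = 12. ✓

x(n) = 3x(n-1) - 3x(n-2), x(0) = 0, x(1) = 2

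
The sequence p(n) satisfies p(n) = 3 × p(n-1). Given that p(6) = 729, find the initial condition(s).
In general p(n) = 3ⁿ · p(0). At n = 6: p(0) = p(6) / 3^6 = 729 / 729 = 1.

p(0) = 1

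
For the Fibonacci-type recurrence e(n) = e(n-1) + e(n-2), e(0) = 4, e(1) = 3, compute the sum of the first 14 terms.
Computing the sequence terms: 4, 3, 7, 10, 17, 27, 44, 71, 115, 186, 301, 487, 788, 1275
Adding these values together:

3335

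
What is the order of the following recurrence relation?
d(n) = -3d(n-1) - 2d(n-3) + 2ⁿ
The order is the largest lag k for which d(n-k) appears. Here the deepest term is d(n-3) (the 2ⁿ term is non-homogeneous and does not affect the order), so the order is 3.

Order 3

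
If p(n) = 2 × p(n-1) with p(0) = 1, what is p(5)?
Computing step by step:
p(0) = 1
p(1) = 2 × 1 = 2
p(2) = 2 × 2 = 4
p(3) = 2 × 4 = 8
p(4) = 2 × 8 = 16
p(5) = 2 × 16 = 32

32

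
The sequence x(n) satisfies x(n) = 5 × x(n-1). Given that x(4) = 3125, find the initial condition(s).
In general x(n) = 5ⁿ · x(0). At n = 4: x(0) = x(4) / 5^4 = 3125 / 625 = 5.

x(0) = 5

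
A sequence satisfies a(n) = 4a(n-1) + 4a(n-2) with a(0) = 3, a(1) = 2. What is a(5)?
Computing the sequence terms:
3, 2, 20, 88, 432, 2080

2080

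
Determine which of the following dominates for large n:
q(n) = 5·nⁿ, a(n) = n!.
Comparing growth rates:
Growth-rate hierarchy: log n ≺ any polynomial ≺ any exponential cⁿ (c>1) ≺ n! ≺ nⁿ.
super-exponential nⁿ dominates factorial asymptotically.

q(n) grows faster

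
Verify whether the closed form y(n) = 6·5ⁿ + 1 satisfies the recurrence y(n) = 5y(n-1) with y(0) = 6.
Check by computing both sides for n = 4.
From the recurrence with y(0) = 6:
  y(0) = 6, y(1) = 30, y(2) = 150, y(3) = 750, y(4) = 3750
  so the recurrence gives y(4) = 3750.
From the proposed closed form y(n) = 6·5ⁿ + 1:
  y(4) = 3751.
The recurrence gives 3750 but the closed form gives 3751, so the closed form does not satisfy the recurrence.

No, the closed form is incorrect.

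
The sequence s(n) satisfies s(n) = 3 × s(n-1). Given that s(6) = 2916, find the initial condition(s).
In general s(n) = 3ⁿ · s(0). At n = 6: s(0) = s(6) / 3^6 = 2916 / 729 = 4.

s(0) = 4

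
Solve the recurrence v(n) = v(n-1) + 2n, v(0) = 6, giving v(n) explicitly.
Recurrence: v(n) = v(n-1) + 2n, initial: v(0) = 6.
Telescoping: v(n) = v(0) + 2·Σᵢ₌₁ⁿ i = 6 + 2·n(n+1)/2.

v(n) = 2·n(n+1)/2 + 6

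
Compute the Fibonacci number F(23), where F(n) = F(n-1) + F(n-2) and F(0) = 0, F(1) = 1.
Computing the sequence terms:
0, 1, 1, 2, 3, 5, 8, 13, 21, 34, 55, 89, 144, 233, 377, 610, 987, 1597, 2584, 4181, 6765, 10946, 17711, 28657

28657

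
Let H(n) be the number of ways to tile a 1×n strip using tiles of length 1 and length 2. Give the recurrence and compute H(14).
Condition on the last tile: it has length 1 (leaving a 1×(n-1) strip) or length 2 (leaving a 1×(n-2) strip), so H(n) = H(n-1) + H(n-2) (order-2 linear recurrence).
For 0 ≤ i < 2 only unit tiles fit, so H(i) = 1.
Iterating the recurrence: H(2) = 2, H(3) = 3, H(4) = 5, H(5) = 8, H(6) = 13, H(7) = 21, H(8) = 34, H(9) = 55, H(10) = 89, H(11) = 144, H(12) = 233, H(13) = 377, H(14) = 610.

H(n) = H(n-1) + H(n-2), with H(i) = 1 for 0 ≤ i < 2; H(14) = 610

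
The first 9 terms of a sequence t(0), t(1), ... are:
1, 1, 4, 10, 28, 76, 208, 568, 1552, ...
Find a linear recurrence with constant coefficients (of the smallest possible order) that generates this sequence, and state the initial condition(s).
Look for the lowest-order linear relation among consecutive terms.
Observation: t(n) - 2·t(n-1) - (2)·t(n-2) = 0 holds for the shown terms, and no order-1 relation t(n) = α·t(n-1) + β fits.
Check at n=3: 2·4 + (2)·1 = 10. ✓

t(n) = 2t(n-1) + 2t(n-2), t(0) = 1, t(1) = 1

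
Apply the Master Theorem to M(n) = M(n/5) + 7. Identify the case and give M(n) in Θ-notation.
Master Theorem template: M(n) = a·M(n/b) + f(n).
Here: a=1, b=5, f(n)=7
Compute log_b(a) = log_5(1) = 0.
f(n) = 7 = Θ(1). Case 2: M(n) = Θ(log n).

Case 2: M(n) = Θ(log n)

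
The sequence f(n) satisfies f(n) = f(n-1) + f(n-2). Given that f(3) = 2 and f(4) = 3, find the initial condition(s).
Work backwards using f(k) = f(k+2) - f(k+1):
f(2) = f(4) - f(3) = 3 - 2 = 1
f(1) = f(3) - f(2) = 2 - 1 = 1
f(0) = f(2) - f(1) = 1 - 1 = 0

f(0) = 0, f(1) = 1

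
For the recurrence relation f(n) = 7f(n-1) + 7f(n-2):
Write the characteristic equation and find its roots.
Substitute f(n) = rⁿ and divide through by rⁿ⁻²: r² - 7r - 7 = 0
Discriminant: 7² + 4·7 = 77, not a perfect square, so by the quadratic formula r = (7 ± √77)/2.
General solution: f(n) = A·r₁ⁿ + B·r₂ⁿ where r₁,r₂ = (7 ± √77)/2

Characteristic: r² - 7r - 7 = 0, Roots: r = (7 ± √77)/2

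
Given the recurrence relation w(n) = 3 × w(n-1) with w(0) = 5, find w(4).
Computing step by step:
w(0) = 5
w(1) = 3 × 5 = 15
w(2) = 3 × 15 = 45
w(3) = 3 × 45 = 135
w(4) = 3 × 135 = 405

405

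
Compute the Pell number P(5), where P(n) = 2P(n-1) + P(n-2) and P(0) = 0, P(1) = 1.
Computing the sequence terms:
0, 1, 2, 5, 12, 29

29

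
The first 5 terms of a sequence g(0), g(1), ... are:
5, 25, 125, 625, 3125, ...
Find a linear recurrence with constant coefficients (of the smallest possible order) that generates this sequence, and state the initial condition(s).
Look for the lowest-order linear relation among consecutive terms.
Observation: each term is 5× the previous.
Check at n=2: 5·25 = 125. ✓

g(n) = 5 × g(n-1), g(0) = 5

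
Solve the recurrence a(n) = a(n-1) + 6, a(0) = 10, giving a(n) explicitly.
Recurrence: a(n) = a(n-1) + 6, initial: a(0) = 10.
Each step adds 6, so a(n) = a(0) + 6n = 6n + 10.

a(n) = 6n + 10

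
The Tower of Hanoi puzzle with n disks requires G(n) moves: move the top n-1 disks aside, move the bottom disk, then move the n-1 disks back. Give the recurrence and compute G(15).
Moving n disks = move the top n-1 disks aside (G(n-1) moves) + move the largest disk (1 move) + move the n-1 disks back on top (G(n-1) moves), so G(n) = 2G(n-1) + 1, with G(1) = 1 (a single disk takes one move).
First terms: 1, 3, 7, 15, 31, 63, … — each is one less than a power of 2. Indeed G(n) + 1 = 2(G(n-1) + 1) with G(1) + 1 = 2, so G(n) + 1 = 2ⁿ and G(n) = 2ⁿ - 1.
Hence G(15) = 2^15 - 1 = 32768 - 1 = 32767.

G(n) = 2G(n-1) + 1, G(1) = 1; G(15) = 32767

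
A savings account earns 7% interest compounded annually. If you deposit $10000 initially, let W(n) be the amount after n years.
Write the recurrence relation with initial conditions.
Each year the balance grows by 7%, i.e. is multiplied by 1 + 7/100 = 1.07, so W(n) = 1.07 × W(n-1). The initial deposit gives W(0) = 10000.
Unrolling gives the closed form W(n) = 10000 × (1.07)ⁿ.

W(n) = 1.07 × W(n-1), W(0) = 10000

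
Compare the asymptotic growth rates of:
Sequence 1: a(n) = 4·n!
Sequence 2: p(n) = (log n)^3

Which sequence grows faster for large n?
Comparing growth rates:
Growth-rate hierarchy: log n ≺ any polynomial ≺ any exponential cⁿ (c>1) ≺ n! ≺ nⁿ.
factorial dominates polylogarithmic (log n)^3 asymptotically.

a(n) grows faster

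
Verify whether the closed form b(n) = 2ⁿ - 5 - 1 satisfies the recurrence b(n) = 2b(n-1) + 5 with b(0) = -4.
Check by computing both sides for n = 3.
From the recurrence with b(0) = -4:
  b(0) = -4, b(1) = -3, b(2) = -1, b(3) = 3
  so the recurrence gives b(3) = 3.
From the proposed closed form b(n) = 2ⁿ - 5 - 1:
  b(3) = 2.
The recurrence gives 3 but the closed form gives 2, so the closed form does not satisfy the recurrence.

No, the closed form is incorrect.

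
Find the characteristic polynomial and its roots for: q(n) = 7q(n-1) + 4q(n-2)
Substitute q(n) = rⁿ and divide through by rⁿ⁻²: r² - 7r - 4 = 0
Discriminant: 7² + 4·4 = 65, not a perfect square, so by the quadratic formula r = (7 ± √65)/2.
General solution: q(n) = A·r₁ⁿ + B·r₂ⁿ where r₁,r₂ = (7 ± √65)/2

Characteristic: r² - 7r - 4 = 0, Roots: r = (7 ± √65)/2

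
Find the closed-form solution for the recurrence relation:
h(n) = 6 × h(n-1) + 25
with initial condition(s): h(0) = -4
Recurrence: h(n) = 6 × h(n-1) + 25, initial: h(0) = -4.
Try h(n) = A·6ⁿ + C. Substituting: A·6ⁿ + C = 6(A·6ⁿ⁻¹ + C) + 25 = A·6ⁿ + 6C + 25, so C = 6C + 25, giving C = -5. Then h(0) = A - 5 = -4 gives A = 1.

h(n) = 6ⁿ - 5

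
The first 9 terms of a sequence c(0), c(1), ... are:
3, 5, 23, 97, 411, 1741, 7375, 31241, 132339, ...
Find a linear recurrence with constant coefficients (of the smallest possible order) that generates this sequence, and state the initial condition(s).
Look for the lowest-order linear relation among consecutive terms.
Observation: c(n) - 4·c(n-1) - (1)·c(n-2) = 0 holds for the shown terms, and no order-1 relation c(n) = α·c(n-1) + β fits.
Check at n=3: 4·23 + (1)·5 = 97. ✓

c(n) = 4c(n-1) + c(n-2), c(0) = 3, c(1) = 5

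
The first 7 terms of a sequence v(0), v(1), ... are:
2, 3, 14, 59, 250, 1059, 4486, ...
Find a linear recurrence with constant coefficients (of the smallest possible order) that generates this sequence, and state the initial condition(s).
Look for the lowest-order linear relation among consecutive terms.
Observation: v(n) - 4·v(n-1) - (1)·v(n-2) = 0 holds for the shown terms, and no order-1 relation v(n) = α·v(n-1) + β fits.
Check at n=3: 4·14 + (1)·3 = 59. ✓

v(n) = 4v(n-1) + v(n-2), v(0) = 2, v(1) = 3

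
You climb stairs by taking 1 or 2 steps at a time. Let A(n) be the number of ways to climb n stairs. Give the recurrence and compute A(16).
Condition on the size of the last step (1 to 2): before it there were n-1, …, n-2 stairs climbed, and these cases are disjoint, so A(n) = A(n-1) + A(n-2) (Fibonacci-type sequence).
Initial conditions by direct count (compositions of i into parts ≤ 2): A(1) = 1; A(2) = 2.
Iterating the recurrence: A(3) = 3, A(4) = 5, A(5) = 8, A(6) = 13, A(7) = 21, A(8) = 34, A(9) = 55, A(10) = 89, A(11) = 144, A(12) = 233, A(13) = 377, A(14) = 610, A(15) = 987, A(16) = 1597.

A(n) = A(n-1) + A(n-2), A(1) = 1, A(2) = 2; A(16) = 1597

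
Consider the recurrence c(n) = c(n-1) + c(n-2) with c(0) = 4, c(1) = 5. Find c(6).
Computing the sequence terms:
4, 5, 9, 14, 23, 37, 60

60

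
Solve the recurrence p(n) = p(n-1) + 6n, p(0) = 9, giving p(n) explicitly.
Recurrence: p(n) = p(n-1) + 6n, initial: p(0) = 9.
Telescoping: p(n) = p(0) + 6·Σᵢ₌₁ⁿ i = 9 + 6·n(n+1)/2.

p(n) = 6·n(n+1)/2 + 9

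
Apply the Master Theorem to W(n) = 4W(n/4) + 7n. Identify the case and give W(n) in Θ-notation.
Master Theorem template: W(n) = a·W(n/b) + f(n).
Here: a=4, b=4, f(n)=7n
Compute log_b(a) = log_4(4) = 1.
f(n) = 7n = Θ(n). Case 2: W(n) = Θ(n log n).

Case 2: W(n) = Θ(n log n)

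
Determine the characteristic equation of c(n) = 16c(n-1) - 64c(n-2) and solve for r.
Substitute c(n) = rⁿ and divide through by rⁿ⁻²: r² - 16r + 64 = 0
Factor: (r - 8)² = 0, so r = 8 (double root).
General solution: c(n) = (A + Bn)·8ⁿ

Characteristic: r² - 16r + 64 = 0, Roots: r = 8 (double root)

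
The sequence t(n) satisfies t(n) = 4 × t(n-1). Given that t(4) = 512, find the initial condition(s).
In general t(n) = 4ⁿ · t(0). At n = 4: t(0) = t(4) / 4^4 = 512 / 256 = 2.

t(0) = 2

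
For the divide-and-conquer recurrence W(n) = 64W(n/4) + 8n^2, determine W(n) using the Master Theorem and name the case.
Master Theorem template: W(n) = a·W(n/b) + f(n).
Here: a=64, b=4, f(n)=8n^2
Compute log_b(a) = log_4(64) = 3.
f(n) = 8n^2 = O(n^(3-ε)) with ε = 1. Case 1: W(n) = Θ(n^log_b(a)) = Θ(n^3).

Case 1: W(n) = Θ(n^3)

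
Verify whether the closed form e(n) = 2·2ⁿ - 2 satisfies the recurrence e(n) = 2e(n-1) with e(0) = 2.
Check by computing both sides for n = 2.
From the recurrence with e(0) = 2:
  e(0) = 2, e(1) = 4, e(2) = 8
  so the recurrence gives e(2) = 8.
From the proposed closed form e(n) = 2·2ⁿ - 2:
  e(2) = 6.
The recurrence gives 8 but the closed form gives 6, so the closed form does not satisfy the recurrence.

No, the closed form is incorrect.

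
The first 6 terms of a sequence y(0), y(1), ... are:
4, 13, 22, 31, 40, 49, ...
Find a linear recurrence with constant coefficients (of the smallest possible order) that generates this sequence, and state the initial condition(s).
Look for the lowest-order linear relation among consecutive terms.
Observation: consecutive differences are constant (= 9).
Check at n=2: 1·13 + 9 = 22. ✓

y(n) = y(n-1) + 9, y(0) = 4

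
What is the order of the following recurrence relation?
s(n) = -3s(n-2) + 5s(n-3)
The order is the largest lag k for which s(n-k) appears. Here the deepest term is s(n-3), so the order is 3.

Order 3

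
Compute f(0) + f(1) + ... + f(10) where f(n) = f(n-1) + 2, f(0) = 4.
Computing the sequence terms: 4, 6, 8, 10, 12, 14, 16, 18, 20, 22, 24
Adding these values together:

154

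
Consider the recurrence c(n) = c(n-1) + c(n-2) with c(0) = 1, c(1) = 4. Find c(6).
Computing the sequence terms:
1, 4, 5, 9, 14, 23, 37

37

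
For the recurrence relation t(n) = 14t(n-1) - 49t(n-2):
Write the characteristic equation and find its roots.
Substitute t(n) = rⁿ and divide through by rⁿ⁻²: r² - 14r + 49 = 0
Factor: (r - 7)² = 0, so r = 7 (double root).
General solution: t(n) = (A + Bn)·7ⁿ

Characteristic: r² - 14r + 49 = 0, Roots: r = 7 (double root)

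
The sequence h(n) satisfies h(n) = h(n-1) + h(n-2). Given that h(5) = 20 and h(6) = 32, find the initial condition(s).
Work backwards using h(k) = h(k+2) - h(k+1):
h(4) = h(6) - h(5) = 32 - 20 = 12
h(3) = h(5) - h(4) = 20 - 12 = 8
h(2) = h(4) - h(3) = 12 - 8 = 4
h(1) = h(3) - h(2) = 8 - 4 = 4
h(0) = h(2) - h(1) = 4 - 4 = 0

h(0) = 0, h(1) = 4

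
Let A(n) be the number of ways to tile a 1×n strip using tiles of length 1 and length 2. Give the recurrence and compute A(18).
Condition on the last tile: it has length 1 (leaving a 1×(n-1) strip) or length 2 (leaving a 1×(n-2) strip), so A(n) = A(n-1) + A(n-2) (order-2 linear recurrence).
For 0 ≤ i < 2 only unit tiles fit, so A(i) = 1.
Iterating the recurrence: A(2) = 2, A(3) = 3, A(4) = 5, A(5) = 8, A(6) = 13, A(7) = 21, A(8) = 34, A(9) = 55, A(10) = 89, A(11) = 144, A(12) = 233, A(13) = 377, A(14) = 610, A(15) = 987, A(16) = 1597, A(17) = 2584, A(18) = 4181.

A(n) = A(n-1) + A(n-2), with A(i) = 1 for 0 ≤ i < 2; A(18) = 4181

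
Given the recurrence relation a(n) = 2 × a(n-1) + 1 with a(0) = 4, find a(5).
Computing step by step:
a(0) = 4
a(1) = 2 × 4 + 1 = 9
a(2) = 2 × 9 + 1 = 19
a(3) = 2 × 19 + 1 = 39
a(4) = 2 × 39 + 1 = 79
a(5) = 2 × 79 + 1 = 159

159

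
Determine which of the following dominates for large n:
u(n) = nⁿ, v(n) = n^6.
Comparing growth rates:
Growth-rate hierarchy: log n ≺ any polynomial ≺ any exponential cⁿ (c>1) ≺ n! ≺ nⁿ.
super-exponential nⁿ dominates polynomial degree 6 asymptotically.

u(n) grows faster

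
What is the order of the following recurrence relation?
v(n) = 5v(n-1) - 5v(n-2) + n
The order is the largest lag k for which v(n-k) appears. Here the deepest term is v(n-2) (the n term is non-homogeneous and does not affect the order), so the order is 2.

Order 2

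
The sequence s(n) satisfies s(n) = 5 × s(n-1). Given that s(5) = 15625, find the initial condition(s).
In general s(n) = 5ⁿ · s(0). At n = 5: s(0) = s(5) / 5^5 = 15625 / 3125 = 5.

s(0) = 5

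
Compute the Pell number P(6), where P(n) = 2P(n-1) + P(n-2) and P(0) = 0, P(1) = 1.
Computing the sequence terms:
0, 1, 2, 5, 12, 29, 70

70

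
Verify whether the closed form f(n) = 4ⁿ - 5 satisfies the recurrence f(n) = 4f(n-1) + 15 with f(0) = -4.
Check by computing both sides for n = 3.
From the recurrence with f(0) = -4:
  f(0) = -4, f(1) = -1, f(2) = 11, f(3) = 59
  so the recurrence gives f(3) = 59.
From the proposed closed form f(n) = 4ⁿ - 5:
  f(3) = 59.
Both sides give 59 at n = 3, and the initial condition(s) match, so the closed form is consistent.

Yes, the closed form is correct.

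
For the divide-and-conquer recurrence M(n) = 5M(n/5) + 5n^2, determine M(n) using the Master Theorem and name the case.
Master Theorem template: M(n) = a·M(n/b) + f(n).
Here: a=5, b=5, f(n)=5n^2
Compute log_b(a) = log_5(5) = 1.
f(n) = 5n^2 = Ω(n^(1+ε)) with ε = 1, and the regularity condition holds (a·f(n/b) = (a/b^2)·f(n) with a/b^2 = 5^-1 < 1). Case 3: M(n) = Θ(f(n)) = Θ(n^2).

Case 3: M(n) = Θ(n^2)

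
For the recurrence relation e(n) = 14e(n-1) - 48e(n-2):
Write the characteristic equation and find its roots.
Substitute e(n) = rⁿ and divide through by rⁿ⁻²: r² - 14r + 48 = 0
Factor: (r - 8)(r - 6) = 0, so r = 8, 6.
General solution: e(n) = A·8ⁿ + B·6ⁿ

Characteristic: r² - 14r + 48 = 0, Roots: r = 8, 6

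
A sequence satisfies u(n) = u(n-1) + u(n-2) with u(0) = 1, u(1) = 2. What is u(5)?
Computing the sequence terms:
1, 2, 3, 5, 8, 13

13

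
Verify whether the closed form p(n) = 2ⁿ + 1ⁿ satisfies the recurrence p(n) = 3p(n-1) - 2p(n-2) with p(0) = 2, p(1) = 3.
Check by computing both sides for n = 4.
From the recurrence with p(0) = 2, p(1) = 3:
  p(0) = 2, p(1) = 3, p(2) = 5, p(3) = 9, p(4) = 17
  so the recurrence gives p(4) = 17.
From the proposed closed form p(n) = 2ⁿ + 1ⁿ:
  p(4) = 17.
Both sides give 17 at n = 4, and the initial condition(s) match, so the closed form is consistent.

Yes, the closed form is correct.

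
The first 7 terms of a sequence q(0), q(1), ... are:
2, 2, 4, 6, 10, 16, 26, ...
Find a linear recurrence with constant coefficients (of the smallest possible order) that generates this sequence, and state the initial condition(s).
Look for the lowest-order linear relation among consecutive terms.
Observation: q(n) - 1·q(n-1) - (1)·q(n-2) = 0 holds for the shown terms, and no order-1 relation q(n) = α·q(n-1) + β fits.
Check at n=3: 1·4 + (1)·2 = 6. ✓

q(n) = q(n-1) + q(n-2), q(0) = 2, q(1) = 2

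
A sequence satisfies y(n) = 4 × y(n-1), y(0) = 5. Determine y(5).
Computing step by step:
y(0) = 5
y(1) = 4 × 5 = 20
y(2) = 4 × 20 = 80
y(3) = 4 × 80 = 320
y(4) = 4 × 320 = 1280
y(5) = 4 × 1280 = 5120

5120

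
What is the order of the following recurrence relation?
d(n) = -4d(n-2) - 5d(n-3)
The order is the largest lag k for which d(n-k) appears. Here the deepest term is d(n-3), so the order is 3.

Order 3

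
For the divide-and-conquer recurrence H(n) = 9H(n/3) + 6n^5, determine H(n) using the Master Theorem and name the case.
Master Theorem template: H(n) = a·H(n/b) + f(n).
Here: a=9, b=3, f(n)=6n^5
Compute log_b(a) = log_3(9) = 2.
f(n) = 6n^5 = Ω(n^(2+ε)) with ε = 3, and the regularity condition holds (a·f(n/b) = (a/b^5)·f(n) with a/b^5 = 3^-3 < 1). Case 3: H(n) = Θ(f(n)) = Θ(n^5).

Case 3: H(n) = Θ(n^5)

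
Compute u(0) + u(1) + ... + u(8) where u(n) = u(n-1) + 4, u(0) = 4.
Computing the sequence terms: 4, 8, 12, 16, 20, 24, 28, 32, 36
Adding these values together:

180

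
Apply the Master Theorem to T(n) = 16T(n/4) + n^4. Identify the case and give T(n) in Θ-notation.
Master Theorem template: T(n) = a·T(n/b) + f(n).
Here: a=16, b=4, f(n)=n^4
Compute log_b(a) = log_4(16) = 2.
f(n) = n^4 = Ω(n^(2+ε)) with ε = 2, and the regularity condition holds (a·f(n/b) = (a/b^4)·f(n) with a/b^4 = 4^-2 < 1). Case 3: T(n) = Θ(f(n)) = Θ(n^4).

Case 3: T(n) = Θ(n^4)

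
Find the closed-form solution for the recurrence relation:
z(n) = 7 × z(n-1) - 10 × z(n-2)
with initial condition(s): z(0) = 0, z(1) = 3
Recurrence: z(n) = 7 × z(n-1) - 10 × z(n-2), initial: z(0) = 0, z(1) = 3.
Characteristic equation: r² - 7r + 10 = 0, which factors as (r - 5)(r - 2) = 0, so r = 5, 2. General solution z(n) = A·5ⁿ + B·2ⁿ. From z(0) = 0: A + B = 0. From z(1) = 3: 5A + 2B = 3. Solving gives A = 1, B = -1.

z(n) = 5ⁿ - 2ⁿ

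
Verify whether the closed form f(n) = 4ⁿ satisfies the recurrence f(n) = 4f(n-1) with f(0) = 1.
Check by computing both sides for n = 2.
From the recurrence with f(0) = 1:
  f(0) = 1, f(1) = 4, f(2) = 16
  so the recurrence gives f(2) = 16.
From the proposed closed form f(n) = 4ⁿ:
  f(2) = 16.
Both sides give 16 at n = 2, and the initial condition(s) match, so the closed form is consistent.

Yes, the closed form is correct.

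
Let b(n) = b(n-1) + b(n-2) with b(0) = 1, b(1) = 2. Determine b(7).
Computing the sequence terms:
1, 2, 3, 5, 8, 13, 21, 34

34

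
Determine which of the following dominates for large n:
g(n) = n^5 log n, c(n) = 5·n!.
Comparing growth rates:
Growth-rate hierarchy: log n ≺ any polynomial ≺ any exponential cⁿ (c>1) ≺ n! ≺ nⁿ.
factorial dominates polynomial degree 5 (with log factor) asymptotically.

c(n) grows faster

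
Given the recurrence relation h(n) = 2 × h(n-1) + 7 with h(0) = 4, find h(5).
Computing step by step:
h(0) = 4
h(1) = 2 × 4 + 7 = 15
h(2) = 2 × 15 + 7 = 37
h(3) = 2 × 37 + 7 = 81
h(4) = 2 × 81 + 7 = 169
h(5) = 2 × 169 + 7 = 345

345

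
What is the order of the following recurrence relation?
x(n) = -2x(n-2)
The order is the largest lag k for which x(n-k) appears. Here the deepest term is x(n-2), so the order is 2.

Order 2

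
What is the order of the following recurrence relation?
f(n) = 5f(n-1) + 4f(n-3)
The order is the largest lag k for which f(n-k) appears. Here the deepest term is f(n-3), so the order is 3.

Order 3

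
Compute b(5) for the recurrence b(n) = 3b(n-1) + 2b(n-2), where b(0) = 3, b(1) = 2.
Computing the sequence terms:
3, 2, 12, 40, 144, 512

512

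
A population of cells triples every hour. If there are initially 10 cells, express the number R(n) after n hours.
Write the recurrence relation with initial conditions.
Each hour multiplies the count by 3, so the count after n hours depends only on the count after n-1 hours: R(n) = 3 × R(n-1). The starting count gives R(0) = 10.
Unrolling n times gives the closed form R(n) = 10 × 3ⁿ.

R(n) = 3 × R(n-1), R(0) = 10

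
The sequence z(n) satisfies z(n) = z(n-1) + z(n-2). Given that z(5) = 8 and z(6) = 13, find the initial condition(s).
Work backwards using z(k) = z(k+2) - z(k+1):
z(4) = z(6) - z(5) = 13 - 8 = 5
z(3) = z(5) - z(4) = 8 - 5 = 3
z(2) = z(4) - z(3) = 5 - 3 = 2
z(1) = z(3) - z(2) = 3 - 2 = 1
z(0) = z(2) - z(1) = 2 - 1 = 1

z(0) = 1, z(1) = 1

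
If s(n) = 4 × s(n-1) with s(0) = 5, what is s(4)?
Computing step by step:
s(0) = 5
s(1) = 4 × 5 = 20
s(2) = 4 × 20 = 80
s(3) = 4 × 80 = 320
s(4) = 4 × 320 = 1280

1280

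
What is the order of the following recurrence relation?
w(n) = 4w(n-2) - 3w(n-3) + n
The order is the largest lag k for which w(n-k) appears. Here the deepest term is w(n-3) (the n term is non-homogeneous and does not affect the order), so the order is 3.

Order 3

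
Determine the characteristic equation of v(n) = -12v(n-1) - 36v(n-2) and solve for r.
Substitute v(n) = rⁿ and divide through by rⁿ⁻²: r² + 12r + 36 = 0
Factor: (r + 6)² = 0, so r = -6 (double root).
General solution: v(n) = (A + Bn)·(-6)ⁿ

Characteristic: r² + 12r + 36 = 0, Roots: r = -6 (double root)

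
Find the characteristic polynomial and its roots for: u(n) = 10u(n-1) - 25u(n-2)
Substitute u(n) = rⁿ and divide through by rⁿ⁻²: r² - 10r + 25 = 0
Factor: (r - 5)² = 0, so r = 5 (double root).
General solution: u(n) = (A + Bn)·5ⁿ

Characteristic: r² - 10r + 25 = 0, Roots: r = 5 (double root)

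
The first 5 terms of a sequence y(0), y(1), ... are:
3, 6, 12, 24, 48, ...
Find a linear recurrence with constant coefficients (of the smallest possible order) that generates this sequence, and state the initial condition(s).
Look for the lowest-order linear relation among consecutive terms.
Observation: each term is 2× the previous.
Check at n=2: 2·6 = 12. ✓

y(n) = 2 × y(n-1), y(0) = 3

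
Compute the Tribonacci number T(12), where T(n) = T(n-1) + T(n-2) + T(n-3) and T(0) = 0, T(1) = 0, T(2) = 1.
Computing the sequence terms:
0, 0, 1, 1, 2, 4, 7, 13, 24, 44, 81, 149, 274

274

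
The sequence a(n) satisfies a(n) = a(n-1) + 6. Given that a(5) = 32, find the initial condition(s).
a(5) = a(0) + 5·6, so a(0) = 32 - 30 = 2.

a(0) = 2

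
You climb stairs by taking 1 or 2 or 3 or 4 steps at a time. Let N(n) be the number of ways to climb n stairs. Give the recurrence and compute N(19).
Condition on the size of the last step (1 to 4): before it there were n-1, …, n-4 stairs climbed, and these cases are disjoint, so N(n) = N(n-1) + N(n-2) + N(n-3) + N(n-4) (order-4 linear recurrence).
Initial conditions by direct count (compositions of i into parts ≤ 4): N(1) = 1; N(2) = 2; N(3) = 4; N(4) = 8.
Iterating the recurrence: N(5) = 15, N(6) = 29, N(7) = 56, N(8) = 108, N(9) = 208, N(10) = 401, N(11) = 773, N(12) = 1490, N(13) = 2872, N(14) = 5536, N(15) = 10671, N(16) = 20569, N(17) = 39648, N(18) = 76424, N(19) = 147312.

N(n) = N(n-1) + N(n-2) + N(n-3) + N(n-4), N(1) = 1, N(2) = 2, N(3) = 4, N(4) = 8; N(19) = 147312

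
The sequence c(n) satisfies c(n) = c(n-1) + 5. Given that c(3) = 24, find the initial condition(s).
c(3) = c(0) + 3·5, so c(0) = 24 - 15 = 9.

c(0) = 9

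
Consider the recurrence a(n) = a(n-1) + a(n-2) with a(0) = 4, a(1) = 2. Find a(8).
Computing the sequence terms:
4, 2, 6, 8, 14, 22, 36, 58, 94

94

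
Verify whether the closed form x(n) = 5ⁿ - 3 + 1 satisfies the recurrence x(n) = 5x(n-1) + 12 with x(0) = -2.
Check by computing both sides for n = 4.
From the recurrence with x(0) = -2:
  x(0) = -2, x(1) = 2, x(2) = 22, x(3) = 122, x(4) = 622
  so the recurrence gives x(4) = 622.
From the proposed closed form x(n) = 5ⁿ - 3 + 1:
  x(4) = 623.
The recurrence gives 622 but the closed form gives 623, so the closed form does not satisfy the recurrence.

No, the closed form is incorrect.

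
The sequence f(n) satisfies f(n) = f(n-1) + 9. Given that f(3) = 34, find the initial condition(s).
f(3) = f(0) + 3·9, so f(0) = 34 - 27 = 7.

f(0) = 7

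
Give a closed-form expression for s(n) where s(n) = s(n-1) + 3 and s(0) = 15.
Recurrence: s(n) = s(n-1) + 3, initial: s(0) = 15.
Each step adds 3, so s(n) = s(0) + 3n = 3n + 15.

s(n) = 3n + 15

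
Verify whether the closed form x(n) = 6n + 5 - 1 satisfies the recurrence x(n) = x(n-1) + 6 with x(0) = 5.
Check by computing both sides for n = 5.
From the recurrence with x(0) = 5:
  x(0) = 5, x(1) = 11, x(2) = 17, x(3) = 23, x(4) = 29, x(5) = 35
  so the recurrence gives x(5) = 35.
From the proposed closed form x(n) = 6n + 5 - 1:
  x(5) = 34.
The recurrence gives 35 but the closed form gives 34, so the closed form does not satisfy the recurrence.

No, the closed form is incorrect.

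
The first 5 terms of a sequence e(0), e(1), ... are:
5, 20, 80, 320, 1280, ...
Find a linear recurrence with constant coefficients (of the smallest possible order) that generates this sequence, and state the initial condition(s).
Look for the lowest-order linear relation among consecutive terms.
Observation: each term is 4× the previous.
Check at n=2: 4·20 = 80. ✓

e(n) = 4 × e(n-1), e(0) = 5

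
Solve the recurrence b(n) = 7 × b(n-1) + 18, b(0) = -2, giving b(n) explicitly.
Recurrence: b(n) = 7 × b(n-1) + 18, initial: b(0) = -2.
Try b(n) = A·7ⁿ + C. Substituting: A·7ⁿ + C = 7(A·7ⁿ⁻¹ + C) + 18 = A·7ⁿ + 7C + 18, so C = 7C + 18, giving C = -3. Then b(0) = A - 3 = -2 gives A = 1.

b(n) = 7ⁿ - 3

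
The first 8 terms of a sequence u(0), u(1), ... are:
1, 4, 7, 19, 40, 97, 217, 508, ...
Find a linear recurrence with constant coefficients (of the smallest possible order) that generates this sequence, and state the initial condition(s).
Look for the lowest-order linear relation among consecutive terms.
Observation: u(n) - 1·u(n-1) - (3)·u(n-2) = 0 holds for the shown terms, and no order-1 relation u(n) = α·u(n-1) + β fits.
Check at n=3: 1·7 + (3)·4 = 19. ✓

u(n) = u(n-1) + 3u(n-2), u(0) = 1, u(1) = 4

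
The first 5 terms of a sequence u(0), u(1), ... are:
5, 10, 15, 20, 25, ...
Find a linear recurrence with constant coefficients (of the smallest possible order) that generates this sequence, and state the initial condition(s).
Look for the lowest-order linear relation among consecutive terms.
Observation: consecutive differences are constant (= 5).
Check at n=2: 1·10 + 5 = 15. ✓

u(n) = u(n-1) + 5, u(0) = 5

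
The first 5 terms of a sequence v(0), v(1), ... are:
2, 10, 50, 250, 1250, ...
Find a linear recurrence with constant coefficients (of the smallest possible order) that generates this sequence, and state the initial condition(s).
Look for the lowest-order linear relation among consecutive terms.
Observation: each term is 5× the previous.
Check at n=2: 5·10 = 50. ✓

v(n) = 5 × v(n-1), v(0) = 2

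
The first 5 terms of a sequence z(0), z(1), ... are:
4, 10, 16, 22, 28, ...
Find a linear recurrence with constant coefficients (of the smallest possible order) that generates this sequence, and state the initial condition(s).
Look for the lowest-order linear relation among consecutive terms.
Observation: consecutive differences are constant (= 6).
Check at n=2: 1·10 + 6 = 16. ✓

z(n) = z(n-1) + 6, z(0) = 4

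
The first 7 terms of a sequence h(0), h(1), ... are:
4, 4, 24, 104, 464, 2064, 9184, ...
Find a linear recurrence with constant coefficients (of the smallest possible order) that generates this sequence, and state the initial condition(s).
Look for the lowest-order linear relation among consecutive terms.
Observation: h(n) - 4·h(n-1) - (2)·h(n-2) = 0 holds for the shown terms, and no order-1 relation h(n) = α·h(n-1) + β fits.
Check at n=3: 4·24 + (2)·4 = 104. ✓

h(n) = 4h(n-1) + 2h(n-2), h(0) = 4, h(1) = 4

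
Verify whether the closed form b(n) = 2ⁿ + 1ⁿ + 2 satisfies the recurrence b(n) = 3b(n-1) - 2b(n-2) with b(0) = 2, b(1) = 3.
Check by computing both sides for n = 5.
From the recurrence with b(0) = 2, b(1) = 3:
  b(0) = 2, b(1) = 3, b(2) = 5, b(3) = 9, b(4) = 17, b(5) = 33
  so the recurrence gives b(5) = 33.
From the proposed closed form b(n) = 2ⁿ + 1ⁿ + 2:
  b(5) = 35.
The recurrence gives 33 but the closed form gives 35, so the closed form does not satisfy the recurrence.

No, the closed form is incorrect.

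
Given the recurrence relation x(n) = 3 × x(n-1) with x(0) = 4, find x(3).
Computing step by step:
x(0) = 4
x(1) = 3 × 4 = 12
x(2) = 3 × 12 = 36
x(3) = 3 × 36 = 108

108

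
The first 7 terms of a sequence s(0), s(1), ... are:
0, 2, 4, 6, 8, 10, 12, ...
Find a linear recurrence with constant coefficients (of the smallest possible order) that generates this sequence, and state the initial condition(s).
Look for the lowest-order linear relation among consecutive terms.
Observation: consecutive differences are constant (= 2).
Check at n=2: 1·2 + 2 = 4. ✓

s(n) = s(n-1) + 2, s(0) = 0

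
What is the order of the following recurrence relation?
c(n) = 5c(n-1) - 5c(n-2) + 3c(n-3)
The order is the largest lag k for which c(n-k) appears. Here the deepest term is c(n-3), so the order is 3.

Order 3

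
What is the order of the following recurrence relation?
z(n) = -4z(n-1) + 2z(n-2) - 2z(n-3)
The order is the largest lag k for which z(n-k) appears. Here the deepest term is z(n-3), so the order is 3.

Order 3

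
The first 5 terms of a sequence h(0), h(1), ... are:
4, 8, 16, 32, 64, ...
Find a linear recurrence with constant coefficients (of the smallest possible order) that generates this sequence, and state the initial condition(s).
Look for the lowest-order linear relation among consecutive terms.
Observation: each term is 2× the previous.
Check at n=2: 2·8 = 16. ✓

h(n) = 2 × h(n-1), h(0) = 4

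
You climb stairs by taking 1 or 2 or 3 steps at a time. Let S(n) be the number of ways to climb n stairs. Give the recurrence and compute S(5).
Condition on the size of the last step (1 to 3): before it there were n-1, …, n-3 stairs climbed, and these cases are disjoint, so S(n) = S(n-1) + S(n-2) + S(n-3) (order-3 linear recurrence).
Initial conditions by direct count (compositions of i into parts ≤ 3): S(1) = 1; S(2) = 2; S(3) = 4.
Iterating the recurrence: S(4) = 7, S(5) = 13.

S(n) = S(n-1) + S(n-2) + S(n-3), S(1) = 1, S(2) = 2, S(3) = 4; S(5) = 13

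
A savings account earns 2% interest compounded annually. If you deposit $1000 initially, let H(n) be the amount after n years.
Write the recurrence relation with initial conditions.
Each year the balance grows by 2%, i.e. is multiplied by 1 + 2/100 = 1.02, so H(n) = 1.02 × H(n-1). The initial deposit gives H(0) = 1000.
Unrolling gives the closed form H(n) = 1000 × (1.02)ⁿ.

H(n) = 1.02 × H(n-1), H(0) = 1000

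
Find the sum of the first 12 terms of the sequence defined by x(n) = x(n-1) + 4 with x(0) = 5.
Computing the sequence terms: 5, 9, 13, 17, 21, 25, 29, 33, 37, 41, 45, 49
Adding these values together:

324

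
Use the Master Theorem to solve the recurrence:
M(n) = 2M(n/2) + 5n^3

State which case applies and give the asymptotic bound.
Master Theorem template: M(n) = a·M(n/b) + f(n).
Here: a=2, b=2, f(n)=5n^3
Compute log_b(a) = log_2(2) = 1.
f(n) = 5n^3 = Ω(n^(1+ε)) with ε = 2, and the regularity condition holds (a·f(n/b) = (a/b^3)·f(n) with a/b^3 = 2^-2 < 1). Case 3: M(n) = Θ(f(n)) = Θ(n^3).

Case 3: M(n) = Θ(n^3)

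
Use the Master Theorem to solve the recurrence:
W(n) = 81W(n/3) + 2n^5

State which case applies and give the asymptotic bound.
Master Theorem template: W(n) = a·W(n/b) + f(n).
Here: a=81, b=3, f(n)=2n^5
Compute log_b(a) = log_3(81) = 4.
f(n) = 2n^5 = Ω(n^(4+ε)) with ε = 1, and the regularity condition holds (a·f(n/b) = (a/b^5)·f(n) with a/b^5 = 3^-1 < 1). Case 3: W(n) = Θ(f(n)) = Θ(n^5).

Case 3: W(n) = Θ(n^5)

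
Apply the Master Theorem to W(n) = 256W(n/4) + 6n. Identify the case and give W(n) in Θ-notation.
Master Theorem template: W(n) = a·W(n/b) + f(n).
Here: a=256, b=4, f(n)=6n
Compute log_b(a) = log_4(256) = 4.
f(n) = 6n = O(n^(4-ε)) with ε = 3. Case 1: W(n) = Θ(n^log_b(a)) = Θ(n^4).

Case 1: W(n) = Θ(n^4)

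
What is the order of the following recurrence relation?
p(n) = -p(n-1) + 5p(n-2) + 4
The order is the largest lag k for which p(n-k) appears. Here the deepest term is p(n-2) (the 4 term is non-homogeneous and does not affect the order), so the order is 2.

Order 2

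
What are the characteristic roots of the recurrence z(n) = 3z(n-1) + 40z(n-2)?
Substitute z(n) = rⁿ and divide through by rⁿ⁻²: r² - 3r - 40 = 0
Factor: (r - 8)(r + 5) = 0, so r = 8, -5.
General solution: z(n) = A·8ⁿ + B·(-5)ⁿ

Characteristic: r² - 3r - 40 = 0, Roots: r = 8, -5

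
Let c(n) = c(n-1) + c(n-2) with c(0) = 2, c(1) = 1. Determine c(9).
Computing the sequence terms:
2, 1, 3, 4, 7, 11, 18, 29, 47, 76

76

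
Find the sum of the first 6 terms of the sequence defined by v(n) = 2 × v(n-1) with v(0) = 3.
Computing the sequence terms: 3, 6, 12, 24, 48, 96
Adding these values together:

189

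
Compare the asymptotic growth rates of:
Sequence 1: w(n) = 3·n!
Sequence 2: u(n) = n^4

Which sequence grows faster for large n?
Comparing growth rates:
Growth-rate hierarchy: log n ≺ any polynomial ≺ any exponential cⁿ (c>1) ≺ n! ≺ nⁿ.
factorial dominates polynomial degree 4 asymptotically.

w(n) grows faster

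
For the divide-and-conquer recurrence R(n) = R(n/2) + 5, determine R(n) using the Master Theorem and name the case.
Master Theorem template: R(n) = a·R(n/b) + f(n).
Here: a=1, b=2, f(n)=5
Compute log_b(a) = log_2(1) = 0.
f(n) = 5 = Θ(1). Case 2: R(n) = Θ(log n).

Case 2: R(n) = Θ(log n)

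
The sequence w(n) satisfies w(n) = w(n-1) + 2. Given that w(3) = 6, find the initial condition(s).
w(3) = w(0) + 3·2, so w(0) = 6 - 6 = 0.

w(0) = 0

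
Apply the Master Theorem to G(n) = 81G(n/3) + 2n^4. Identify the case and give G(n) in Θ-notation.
Master Theorem template: G(n) = a·G(n/b) + f(n).
Here: a=81, b=3, f(n)=2n^4
Compute log_b(a) = log_3(81) = 4.
f(n) = 2n^4 = Θ(n^4). Case 2: G(n) = Θ(n^4 log n).

Case 2: G(n) = Θ(n^4 log n)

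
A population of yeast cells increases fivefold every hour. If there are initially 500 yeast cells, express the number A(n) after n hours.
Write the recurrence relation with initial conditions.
Each hour multiplies the count by 5, so the count after n hours depends only on the count after n-1 hours: A(n) = 5 × A(n-1). The starting count gives A(0) = 500.
Unrolling n times gives the closed form A(n) = 500 × 5ⁿ.

A(n) = 5 × A(n-1), A(0) = 500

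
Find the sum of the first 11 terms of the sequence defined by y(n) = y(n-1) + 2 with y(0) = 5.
Computing the sequence terms: 5, 7, 9, 11, 13, 15, 17, 19, 21, 23, 25
Adding these values together:

165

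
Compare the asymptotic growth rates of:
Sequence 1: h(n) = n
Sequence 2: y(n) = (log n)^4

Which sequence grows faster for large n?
Comparing growth rates:
Growth-rate hierarchy: log n ≺ any polynomial ≺ any exponential cⁿ (c>1) ≺ n! ≺ nⁿ.
polynomial degree 1 dominates polylogarithmic (log n)^4 asymptotically.

h(n) grows faster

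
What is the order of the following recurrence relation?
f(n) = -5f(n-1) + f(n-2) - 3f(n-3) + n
The order is the largest lag k for which f(n-k) appears. Here the deepest term is f(n-3) (the n term is non-homogeneous and does not affect the order), so the order is 3.

Order 3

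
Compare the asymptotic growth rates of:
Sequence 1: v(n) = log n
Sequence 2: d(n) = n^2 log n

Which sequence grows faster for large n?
Comparing growth rates:
Growth-rate hierarchy: log n ≺ any polynomial ≺ any exponential cⁿ (c>1) ≺ n! ≺ nⁿ.
polynomial degree 2 (with log factor) dominates logarithmic asymptotically.

d(n) grows faster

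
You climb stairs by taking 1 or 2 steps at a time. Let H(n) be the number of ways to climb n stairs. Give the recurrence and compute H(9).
Condition on the size of the last step (1 to 2): before it there were n-1, …, n-2 stairs climbed, and these cases are disjoint, so H(n) = H(n-1) + H(n-2) (Fibonacci-type sequence).
Initial conditions by direct count (compositions of i into parts ≤ 2): H(1) = 1; H(2) = 2.
Iterating the recurrence: H(3) = 3, H(4) = 5, H(5) = 8, H(6) = 13, H(7) = 21, H(8) = 34, H(9) = 55.

H(n) = H(n-1) + H(n-2), H(1) = 1, H(2) = 2; H(9) = 55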